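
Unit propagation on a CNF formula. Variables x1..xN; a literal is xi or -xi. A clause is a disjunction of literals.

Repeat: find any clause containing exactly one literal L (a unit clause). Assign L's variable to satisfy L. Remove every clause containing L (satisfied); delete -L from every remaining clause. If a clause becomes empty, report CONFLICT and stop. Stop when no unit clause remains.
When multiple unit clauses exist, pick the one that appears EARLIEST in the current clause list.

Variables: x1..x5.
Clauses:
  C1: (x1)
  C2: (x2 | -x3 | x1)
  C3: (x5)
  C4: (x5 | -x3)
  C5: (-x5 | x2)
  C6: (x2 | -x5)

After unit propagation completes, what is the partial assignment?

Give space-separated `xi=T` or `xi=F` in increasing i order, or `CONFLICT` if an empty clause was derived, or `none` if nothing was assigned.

unit clause [1] forces x1=T; simplify:
  satisfied 2 clause(s); 4 remain; assigned so far: [1]
unit clause [5] forces x5=T; simplify:
  drop -5 from [-5, 2] -> [2]
  drop -5 from [2, -5] -> [2]
  satisfied 2 clause(s); 2 remain; assigned so far: [1, 5]
unit clause [2] forces x2=T; simplify:
  satisfied 2 clause(s); 0 remain; assigned so far: [1, 2, 5]

Answer: x1=T x2=T x5=T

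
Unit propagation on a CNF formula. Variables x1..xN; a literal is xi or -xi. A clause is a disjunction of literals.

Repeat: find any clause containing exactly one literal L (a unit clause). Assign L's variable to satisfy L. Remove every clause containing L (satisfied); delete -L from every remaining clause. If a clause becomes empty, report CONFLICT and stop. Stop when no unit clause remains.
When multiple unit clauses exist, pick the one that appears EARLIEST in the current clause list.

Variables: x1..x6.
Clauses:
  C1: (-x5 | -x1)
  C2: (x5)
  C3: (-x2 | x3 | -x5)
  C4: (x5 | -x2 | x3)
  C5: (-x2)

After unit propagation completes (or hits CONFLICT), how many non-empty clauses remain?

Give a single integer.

Answer: 0

Derivation:
unit clause [5] forces x5=T; simplify:
  drop -5 from [-5, -1] -> [-1]
  drop -5 from [-2, 3, -5] -> [-2, 3]
  satisfied 2 clause(s); 3 remain; assigned so far: [5]
unit clause [-1] forces x1=F; simplify:
  satisfied 1 clause(s); 2 remain; assigned so far: [1, 5]
unit clause [-2] forces x2=F; simplify:
  satisfied 2 clause(s); 0 remain; assigned so far: [1, 2, 5]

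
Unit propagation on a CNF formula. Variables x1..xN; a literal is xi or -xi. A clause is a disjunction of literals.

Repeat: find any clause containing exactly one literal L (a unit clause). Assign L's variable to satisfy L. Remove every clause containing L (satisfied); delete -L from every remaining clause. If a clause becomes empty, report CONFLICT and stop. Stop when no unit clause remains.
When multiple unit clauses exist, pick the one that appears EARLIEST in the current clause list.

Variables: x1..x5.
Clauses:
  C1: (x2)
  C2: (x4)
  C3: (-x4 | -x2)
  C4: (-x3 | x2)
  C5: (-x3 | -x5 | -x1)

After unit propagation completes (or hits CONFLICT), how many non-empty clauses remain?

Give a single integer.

unit clause [2] forces x2=T; simplify:
  drop -2 from [-4, -2] -> [-4]
  satisfied 2 clause(s); 3 remain; assigned so far: [2]
unit clause [4] forces x4=T; simplify:
  drop -4 from [-4] -> [] (empty!)
  satisfied 1 clause(s); 2 remain; assigned so far: [2, 4]
CONFLICT (empty clause)

Answer: 1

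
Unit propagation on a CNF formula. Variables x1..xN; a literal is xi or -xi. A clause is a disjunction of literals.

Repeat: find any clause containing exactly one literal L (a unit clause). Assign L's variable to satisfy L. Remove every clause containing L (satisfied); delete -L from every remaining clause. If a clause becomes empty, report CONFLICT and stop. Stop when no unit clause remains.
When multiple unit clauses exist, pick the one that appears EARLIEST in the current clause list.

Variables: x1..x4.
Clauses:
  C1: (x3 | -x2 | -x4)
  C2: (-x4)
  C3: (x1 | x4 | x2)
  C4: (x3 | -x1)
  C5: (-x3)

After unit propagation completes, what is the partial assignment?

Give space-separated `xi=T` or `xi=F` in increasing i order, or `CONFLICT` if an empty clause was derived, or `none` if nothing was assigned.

unit clause [-4] forces x4=F; simplify:
  drop 4 from [1, 4, 2] -> [1, 2]
  satisfied 2 clause(s); 3 remain; assigned so far: [4]
unit clause [-3] forces x3=F; simplify:
  drop 3 from [3, -1] -> [-1]
  satisfied 1 clause(s); 2 remain; assigned so far: [3, 4]
unit clause [-1] forces x1=F; simplify:
  drop 1 from [1, 2] -> [2]
  satisfied 1 clause(s); 1 remain; assigned so far: [1, 3, 4]
unit clause [2] forces x2=T; simplify:
  satisfied 1 clause(s); 0 remain; assigned so far: [1, 2, 3, 4]

Answer: x1=F x2=T x3=F x4=F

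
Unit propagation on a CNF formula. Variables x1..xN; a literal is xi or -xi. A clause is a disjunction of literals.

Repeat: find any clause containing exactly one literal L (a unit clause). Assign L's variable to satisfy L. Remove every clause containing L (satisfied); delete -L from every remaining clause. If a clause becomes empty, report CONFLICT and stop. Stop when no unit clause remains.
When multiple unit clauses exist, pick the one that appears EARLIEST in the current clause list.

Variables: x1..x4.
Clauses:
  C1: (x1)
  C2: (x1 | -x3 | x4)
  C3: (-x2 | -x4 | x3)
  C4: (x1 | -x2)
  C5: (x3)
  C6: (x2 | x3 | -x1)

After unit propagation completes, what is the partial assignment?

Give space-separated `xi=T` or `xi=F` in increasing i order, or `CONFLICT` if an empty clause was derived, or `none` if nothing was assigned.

Answer: x1=T x3=T

Derivation:
unit clause [1] forces x1=T; simplify:
  drop -1 from [2, 3, -1] -> [2, 3]
  satisfied 3 clause(s); 3 remain; assigned so far: [1]
unit clause [3] forces x3=T; simplify:
  satisfied 3 clause(s); 0 remain; assigned so far: [1, 3]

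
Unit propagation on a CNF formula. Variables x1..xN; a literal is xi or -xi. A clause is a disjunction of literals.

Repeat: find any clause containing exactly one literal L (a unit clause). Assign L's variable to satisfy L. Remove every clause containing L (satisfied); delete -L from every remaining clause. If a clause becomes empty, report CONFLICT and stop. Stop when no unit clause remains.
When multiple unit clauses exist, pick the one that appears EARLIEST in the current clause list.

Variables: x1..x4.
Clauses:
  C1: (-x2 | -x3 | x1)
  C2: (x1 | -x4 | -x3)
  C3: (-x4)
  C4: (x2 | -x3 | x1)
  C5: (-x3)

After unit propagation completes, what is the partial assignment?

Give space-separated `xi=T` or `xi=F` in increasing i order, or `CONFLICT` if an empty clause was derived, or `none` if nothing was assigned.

Answer: x3=F x4=F

Derivation:
unit clause [-4] forces x4=F; simplify:
  satisfied 2 clause(s); 3 remain; assigned so far: [4]
unit clause [-3] forces x3=F; simplify:
  satisfied 3 clause(s); 0 remain; assigned so far: [3, 4]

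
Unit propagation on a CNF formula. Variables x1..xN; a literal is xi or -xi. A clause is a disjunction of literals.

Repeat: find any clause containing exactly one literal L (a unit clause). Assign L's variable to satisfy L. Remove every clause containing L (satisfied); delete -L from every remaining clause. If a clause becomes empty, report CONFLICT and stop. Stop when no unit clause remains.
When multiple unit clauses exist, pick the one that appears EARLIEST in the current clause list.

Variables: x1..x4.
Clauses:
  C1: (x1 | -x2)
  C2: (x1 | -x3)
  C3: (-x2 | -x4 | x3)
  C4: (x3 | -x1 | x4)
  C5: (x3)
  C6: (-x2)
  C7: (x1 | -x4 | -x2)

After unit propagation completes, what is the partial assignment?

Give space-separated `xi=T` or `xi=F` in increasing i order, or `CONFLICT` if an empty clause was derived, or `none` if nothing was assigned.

unit clause [3] forces x3=T; simplify:
  drop -3 from [1, -3] -> [1]
  satisfied 3 clause(s); 4 remain; assigned so far: [3]
unit clause [1] forces x1=T; simplify:
  satisfied 3 clause(s); 1 remain; assigned so far: [1, 3]
unit clause [-2] forces x2=F; simplify:
  satisfied 1 clause(s); 0 remain; assigned so far: [1, 2, 3]

Answer: x1=T x2=F x3=T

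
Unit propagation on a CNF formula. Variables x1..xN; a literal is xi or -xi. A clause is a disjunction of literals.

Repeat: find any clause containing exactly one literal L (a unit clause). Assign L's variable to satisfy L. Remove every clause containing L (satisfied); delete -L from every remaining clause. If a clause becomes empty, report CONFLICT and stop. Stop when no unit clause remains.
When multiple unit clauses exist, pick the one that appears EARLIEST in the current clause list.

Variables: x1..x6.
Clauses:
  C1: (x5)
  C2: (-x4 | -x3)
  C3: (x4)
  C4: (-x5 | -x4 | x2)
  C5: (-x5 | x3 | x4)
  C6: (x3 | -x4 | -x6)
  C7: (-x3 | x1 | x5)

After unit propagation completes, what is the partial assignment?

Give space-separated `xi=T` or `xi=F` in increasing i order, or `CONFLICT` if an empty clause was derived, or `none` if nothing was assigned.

Answer: x2=T x3=F x4=T x5=T x6=F

Derivation:
unit clause [5] forces x5=T; simplify:
  drop -5 from [-5, -4, 2] -> [-4, 2]
  drop -5 from [-5, 3, 4] -> [3, 4]
  satisfied 2 clause(s); 5 remain; assigned so far: [5]
unit clause [4] forces x4=T; simplify:
  drop -4 from [-4, -3] -> [-3]
  drop -4 from [-4, 2] -> [2]
  drop -4 from [3, -4, -6] -> [3, -6]
  satisfied 2 clause(s); 3 remain; assigned so far: [4, 5]
unit clause [-3] forces x3=F; simplify:
  drop 3 from [3, -6] -> [-6]
  satisfied 1 clause(s); 2 remain; assigned so far: [3, 4, 5]
unit clause [2] forces x2=T; simplify:
  satisfied 1 clause(s); 1 remain; assigned so far: [2, 3, 4, 5]
unit clause [-6] forces x6=F; simplify:
  satisfied 1 clause(s); 0 remain; assigned so far: [2, 3, 4, 5, 6]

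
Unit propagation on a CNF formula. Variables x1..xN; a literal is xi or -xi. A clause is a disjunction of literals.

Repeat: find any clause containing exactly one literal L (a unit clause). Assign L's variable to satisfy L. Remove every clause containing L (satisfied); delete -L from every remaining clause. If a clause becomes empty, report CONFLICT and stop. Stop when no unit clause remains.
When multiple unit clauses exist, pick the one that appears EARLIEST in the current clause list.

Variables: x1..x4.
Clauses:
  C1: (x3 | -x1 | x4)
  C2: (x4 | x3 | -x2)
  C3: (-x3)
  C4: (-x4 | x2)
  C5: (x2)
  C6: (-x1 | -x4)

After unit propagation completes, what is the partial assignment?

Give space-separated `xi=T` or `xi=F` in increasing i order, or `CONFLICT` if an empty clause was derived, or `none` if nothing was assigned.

unit clause [-3] forces x3=F; simplify:
  drop 3 from [3, -1, 4] -> [-1, 4]
  drop 3 from [4, 3, -2] -> [4, -2]
  satisfied 1 clause(s); 5 remain; assigned so far: [3]
unit clause [2] forces x2=T; simplify:
  drop -2 from [4, -2] -> [4]
  satisfied 2 clause(s); 3 remain; assigned so far: [2, 3]
unit clause [4] forces x4=T; simplify:
  drop -4 from [-1, -4] -> [-1]
  satisfied 2 clause(s); 1 remain; assigned so far: [2, 3, 4]
unit clause [-1] forces x1=F; simplify:
  satisfied 1 clause(s); 0 remain; assigned so far: [1, 2, 3, 4]

Answer: x1=F x2=T x3=F x4=T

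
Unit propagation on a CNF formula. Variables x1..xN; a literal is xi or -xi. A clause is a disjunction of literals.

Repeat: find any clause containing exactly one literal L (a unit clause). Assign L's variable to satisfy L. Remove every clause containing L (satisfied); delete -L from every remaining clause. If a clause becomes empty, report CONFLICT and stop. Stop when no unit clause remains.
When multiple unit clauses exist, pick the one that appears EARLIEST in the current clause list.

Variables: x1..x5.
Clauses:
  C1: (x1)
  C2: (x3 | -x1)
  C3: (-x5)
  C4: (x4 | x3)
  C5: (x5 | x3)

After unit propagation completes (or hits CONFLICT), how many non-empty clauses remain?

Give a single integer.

Answer: 0

Derivation:
unit clause [1] forces x1=T; simplify:
  drop -1 from [3, -1] -> [3]
  satisfied 1 clause(s); 4 remain; assigned so far: [1]
unit clause [3] forces x3=T; simplify:
  satisfied 3 clause(s); 1 remain; assigned so far: [1, 3]
unit clause [-5] forces x5=F; simplify:
  satisfied 1 clause(s); 0 remain; assigned so far: [1, 3, 5]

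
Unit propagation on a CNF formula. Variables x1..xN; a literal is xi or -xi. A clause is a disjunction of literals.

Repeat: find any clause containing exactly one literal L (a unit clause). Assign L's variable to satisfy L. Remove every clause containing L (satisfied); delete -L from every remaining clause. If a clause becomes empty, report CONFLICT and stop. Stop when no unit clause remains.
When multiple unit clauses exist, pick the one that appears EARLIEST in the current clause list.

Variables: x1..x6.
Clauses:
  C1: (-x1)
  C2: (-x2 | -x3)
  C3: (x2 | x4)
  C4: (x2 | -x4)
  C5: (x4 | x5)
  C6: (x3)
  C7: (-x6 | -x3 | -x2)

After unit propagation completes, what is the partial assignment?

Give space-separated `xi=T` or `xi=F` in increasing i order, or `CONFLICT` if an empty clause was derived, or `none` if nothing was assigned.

Answer: CONFLICT

Derivation:
unit clause [-1] forces x1=F; simplify:
  satisfied 1 clause(s); 6 remain; assigned so far: [1]
unit clause [3] forces x3=T; simplify:
  drop -3 from [-2, -3] -> [-2]
  drop -3 from [-6, -3, -2] -> [-6, -2]
  satisfied 1 clause(s); 5 remain; assigned so far: [1, 3]
unit clause [-2] forces x2=F; simplify:
  drop 2 from [2, 4] -> [4]
  drop 2 from [2, -4] -> [-4]
  satisfied 2 clause(s); 3 remain; assigned so far: [1, 2, 3]
unit clause [4] forces x4=T; simplify:
  drop -4 from [-4] -> [] (empty!)
  satisfied 2 clause(s); 1 remain; assigned so far: [1, 2, 3, 4]
CONFLICT (empty clause)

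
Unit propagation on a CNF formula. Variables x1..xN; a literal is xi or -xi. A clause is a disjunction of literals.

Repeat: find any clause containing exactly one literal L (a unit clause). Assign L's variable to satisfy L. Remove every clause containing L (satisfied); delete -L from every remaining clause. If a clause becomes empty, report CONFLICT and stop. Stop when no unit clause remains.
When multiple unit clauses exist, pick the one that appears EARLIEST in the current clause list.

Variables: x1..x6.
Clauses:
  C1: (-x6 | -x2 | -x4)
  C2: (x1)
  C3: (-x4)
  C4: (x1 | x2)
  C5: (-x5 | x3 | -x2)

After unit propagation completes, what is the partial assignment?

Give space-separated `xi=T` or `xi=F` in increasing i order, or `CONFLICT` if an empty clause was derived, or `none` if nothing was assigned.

Answer: x1=T x4=F

Derivation:
unit clause [1] forces x1=T; simplify:
  satisfied 2 clause(s); 3 remain; assigned so far: [1]
unit clause [-4] forces x4=F; simplify:
  satisfied 2 clause(s); 1 remain; assigned so far: [1, 4]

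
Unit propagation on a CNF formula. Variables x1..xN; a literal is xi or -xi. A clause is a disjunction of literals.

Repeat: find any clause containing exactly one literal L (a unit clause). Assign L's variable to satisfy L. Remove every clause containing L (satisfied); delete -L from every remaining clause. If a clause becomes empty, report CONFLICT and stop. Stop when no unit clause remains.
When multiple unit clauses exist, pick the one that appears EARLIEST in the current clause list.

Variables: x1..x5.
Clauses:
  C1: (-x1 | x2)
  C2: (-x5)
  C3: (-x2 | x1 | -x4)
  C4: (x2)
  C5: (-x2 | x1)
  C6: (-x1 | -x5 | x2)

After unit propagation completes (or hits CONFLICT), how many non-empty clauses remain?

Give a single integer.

Answer: 0

Derivation:
unit clause [-5] forces x5=F; simplify:
  satisfied 2 clause(s); 4 remain; assigned so far: [5]
unit clause [2] forces x2=T; simplify:
  drop -2 from [-2, 1, -4] -> [1, -4]
  drop -2 from [-2, 1] -> [1]
  satisfied 2 clause(s); 2 remain; assigned so far: [2, 5]
unit clause [1] forces x1=T; simplify:
  satisfied 2 clause(s); 0 remain; assigned so far: [1, 2, 5]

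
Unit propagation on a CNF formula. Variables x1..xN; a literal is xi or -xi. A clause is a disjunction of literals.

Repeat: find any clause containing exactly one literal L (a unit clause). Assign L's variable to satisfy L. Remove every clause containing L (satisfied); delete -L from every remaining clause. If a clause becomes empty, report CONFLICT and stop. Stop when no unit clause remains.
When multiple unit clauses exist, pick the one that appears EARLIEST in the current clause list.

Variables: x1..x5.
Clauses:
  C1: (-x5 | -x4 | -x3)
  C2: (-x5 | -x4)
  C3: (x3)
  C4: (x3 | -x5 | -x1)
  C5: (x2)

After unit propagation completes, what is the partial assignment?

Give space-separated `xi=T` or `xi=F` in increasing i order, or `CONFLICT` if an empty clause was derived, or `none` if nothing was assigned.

Answer: x2=T x3=T

Derivation:
unit clause [3] forces x3=T; simplify:
  drop -3 from [-5, -4, -3] -> [-5, -4]
  satisfied 2 clause(s); 3 remain; assigned so far: [3]
unit clause [2] forces x2=T; simplify:
  satisfied 1 clause(s); 2 remain; assigned so far: [2, 3]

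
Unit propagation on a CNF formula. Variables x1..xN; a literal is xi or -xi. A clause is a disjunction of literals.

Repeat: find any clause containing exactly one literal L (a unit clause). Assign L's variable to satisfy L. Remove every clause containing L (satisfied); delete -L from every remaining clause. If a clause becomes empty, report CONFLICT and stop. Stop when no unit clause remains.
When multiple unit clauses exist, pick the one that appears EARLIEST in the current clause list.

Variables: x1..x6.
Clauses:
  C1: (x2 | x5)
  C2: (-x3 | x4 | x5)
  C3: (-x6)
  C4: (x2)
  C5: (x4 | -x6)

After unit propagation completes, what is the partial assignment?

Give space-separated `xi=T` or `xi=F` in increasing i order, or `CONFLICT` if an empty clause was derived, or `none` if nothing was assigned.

unit clause [-6] forces x6=F; simplify:
  satisfied 2 clause(s); 3 remain; assigned so far: [6]
unit clause [2] forces x2=T; simplify:
  satisfied 2 clause(s); 1 remain; assigned so far: [2, 6]

Answer: x2=T x6=F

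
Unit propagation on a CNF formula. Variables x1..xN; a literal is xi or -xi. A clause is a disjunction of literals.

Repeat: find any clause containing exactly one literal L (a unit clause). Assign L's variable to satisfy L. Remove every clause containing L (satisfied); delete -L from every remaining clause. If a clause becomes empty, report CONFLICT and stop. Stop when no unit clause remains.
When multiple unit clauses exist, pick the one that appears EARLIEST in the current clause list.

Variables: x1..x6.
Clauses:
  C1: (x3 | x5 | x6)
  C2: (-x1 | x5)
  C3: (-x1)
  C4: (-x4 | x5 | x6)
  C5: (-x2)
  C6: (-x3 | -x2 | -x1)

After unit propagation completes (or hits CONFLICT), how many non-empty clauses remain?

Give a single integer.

unit clause [-1] forces x1=F; simplify:
  satisfied 3 clause(s); 3 remain; assigned so far: [1]
unit clause [-2] forces x2=F; simplify:
  satisfied 1 clause(s); 2 remain; assigned so far: [1, 2]

Answer: 2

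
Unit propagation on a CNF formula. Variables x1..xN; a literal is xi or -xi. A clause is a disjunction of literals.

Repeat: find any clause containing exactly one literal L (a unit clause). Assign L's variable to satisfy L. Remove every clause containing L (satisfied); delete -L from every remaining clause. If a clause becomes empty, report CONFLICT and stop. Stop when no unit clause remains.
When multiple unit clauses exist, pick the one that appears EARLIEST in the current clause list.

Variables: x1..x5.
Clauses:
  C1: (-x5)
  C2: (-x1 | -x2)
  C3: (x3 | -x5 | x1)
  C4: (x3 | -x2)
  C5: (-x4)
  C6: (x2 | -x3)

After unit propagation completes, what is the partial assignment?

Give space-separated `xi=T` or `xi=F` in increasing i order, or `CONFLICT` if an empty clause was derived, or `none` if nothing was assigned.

Answer: x4=F x5=F

Derivation:
unit clause [-5] forces x5=F; simplify:
  satisfied 2 clause(s); 4 remain; assigned so far: [5]
unit clause [-4] forces x4=F; simplify:
  satisfied 1 clause(s); 3 remain; assigned so far: [4, 5]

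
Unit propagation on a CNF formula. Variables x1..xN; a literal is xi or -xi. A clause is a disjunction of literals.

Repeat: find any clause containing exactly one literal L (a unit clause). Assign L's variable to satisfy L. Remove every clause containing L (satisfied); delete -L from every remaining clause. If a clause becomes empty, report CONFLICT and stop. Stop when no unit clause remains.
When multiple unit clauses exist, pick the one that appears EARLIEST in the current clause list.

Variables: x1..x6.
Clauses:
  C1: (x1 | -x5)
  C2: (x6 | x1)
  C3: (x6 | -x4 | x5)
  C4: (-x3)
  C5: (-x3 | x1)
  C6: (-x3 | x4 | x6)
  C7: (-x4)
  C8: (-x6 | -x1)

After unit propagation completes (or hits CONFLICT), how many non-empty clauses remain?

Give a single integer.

unit clause [-3] forces x3=F; simplify:
  satisfied 3 clause(s); 5 remain; assigned so far: [3]
unit clause [-4] forces x4=F; simplify:
  satisfied 2 clause(s); 3 remain; assigned so far: [3, 4]

Answer: 3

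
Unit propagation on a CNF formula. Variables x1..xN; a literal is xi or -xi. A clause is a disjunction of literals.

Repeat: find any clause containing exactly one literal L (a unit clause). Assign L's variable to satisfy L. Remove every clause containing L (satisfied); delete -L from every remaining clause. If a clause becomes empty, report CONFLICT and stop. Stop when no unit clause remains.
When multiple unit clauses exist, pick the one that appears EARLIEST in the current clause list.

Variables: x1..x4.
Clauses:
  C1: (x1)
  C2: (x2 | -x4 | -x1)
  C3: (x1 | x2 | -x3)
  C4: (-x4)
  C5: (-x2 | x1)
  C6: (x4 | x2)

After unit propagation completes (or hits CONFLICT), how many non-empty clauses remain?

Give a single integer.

Answer: 0

Derivation:
unit clause [1] forces x1=T; simplify:
  drop -1 from [2, -4, -1] -> [2, -4]
  satisfied 3 clause(s); 3 remain; assigned so far: [1]
unit clause [-4] forces x4=F; simplify:
  drop 4 from [4, 2] -> [2]
  satisfied 2 clause(s); 1 remain; assigned so far: [1, 4]
unit clause [2] forces x2=T; simplify:
  satisfied 1 clause(s); 0 remain; assigned so far: [1, 2, 4]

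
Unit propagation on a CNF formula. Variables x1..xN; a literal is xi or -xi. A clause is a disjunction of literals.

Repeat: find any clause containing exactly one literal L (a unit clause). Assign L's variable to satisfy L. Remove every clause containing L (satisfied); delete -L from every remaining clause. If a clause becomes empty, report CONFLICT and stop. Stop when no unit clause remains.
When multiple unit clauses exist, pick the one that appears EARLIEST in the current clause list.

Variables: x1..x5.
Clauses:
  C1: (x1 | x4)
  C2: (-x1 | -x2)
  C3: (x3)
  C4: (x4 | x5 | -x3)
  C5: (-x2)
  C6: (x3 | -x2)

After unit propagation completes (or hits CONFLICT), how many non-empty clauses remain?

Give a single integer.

Answer: 2

Derivation:
unit clause [3] forces x3=T; simplify:
  drop -3 from [4, 5, -3] -> [4, 5]
  satisfied 2 clause(s); 4 remain; assigned so far: [3]
unit clause [-2] forces x2=F; simplify:
  satisfied 2 clause(s); 2 remain; assigned so far: [2, 3]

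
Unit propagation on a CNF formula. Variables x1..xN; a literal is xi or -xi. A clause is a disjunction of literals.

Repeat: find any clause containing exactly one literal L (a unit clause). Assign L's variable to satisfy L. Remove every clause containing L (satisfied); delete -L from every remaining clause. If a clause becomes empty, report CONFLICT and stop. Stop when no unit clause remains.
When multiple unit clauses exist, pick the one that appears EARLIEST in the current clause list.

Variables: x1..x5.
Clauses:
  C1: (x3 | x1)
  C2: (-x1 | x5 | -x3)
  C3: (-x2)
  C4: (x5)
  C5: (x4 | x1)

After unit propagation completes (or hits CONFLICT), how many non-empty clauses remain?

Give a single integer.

Answer: 2

Derivation:
unit clause [-2] forces x2=F; simplify:
  satisfied 1 clause(s); 4 remain; assigned so far: [2]
unit clause [5] forces x5=T; simplify:
  satisfied 2 clause(s); 2 remain; assigned so far: [2, 5]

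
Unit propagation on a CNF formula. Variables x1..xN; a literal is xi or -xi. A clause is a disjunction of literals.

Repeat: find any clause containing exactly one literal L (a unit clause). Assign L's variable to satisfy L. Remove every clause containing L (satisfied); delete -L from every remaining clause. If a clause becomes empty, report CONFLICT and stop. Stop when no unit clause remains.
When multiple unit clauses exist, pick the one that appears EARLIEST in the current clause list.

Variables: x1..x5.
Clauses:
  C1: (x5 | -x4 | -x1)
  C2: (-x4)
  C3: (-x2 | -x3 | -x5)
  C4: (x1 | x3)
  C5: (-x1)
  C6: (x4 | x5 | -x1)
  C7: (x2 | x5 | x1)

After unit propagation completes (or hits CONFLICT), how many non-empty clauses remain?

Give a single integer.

unit clause [-4] forces x4=F; simplify:
  drop 4 from [4, 5, -1] -> [5, -1]
  satisfied 2 clause(s); 5 remain; assigned so far: [4]
unit clause [-1] forces x1=F; simplify:
  drop 1 from [1, 3] -> [3]
  drop 1 from [2, 5, 1] -> [2, 5]
  satisfied 2 clause(s); 3 remain; assigned so far: [1, 4]
unit clause [3] forces x3=T; simplify:
  drop -3 from [-2, -3, -5] -> [-2, -5]
  satisfied 1 clause(s); 2 remain; assigned so far: [1, 3, 4]

Answer: 2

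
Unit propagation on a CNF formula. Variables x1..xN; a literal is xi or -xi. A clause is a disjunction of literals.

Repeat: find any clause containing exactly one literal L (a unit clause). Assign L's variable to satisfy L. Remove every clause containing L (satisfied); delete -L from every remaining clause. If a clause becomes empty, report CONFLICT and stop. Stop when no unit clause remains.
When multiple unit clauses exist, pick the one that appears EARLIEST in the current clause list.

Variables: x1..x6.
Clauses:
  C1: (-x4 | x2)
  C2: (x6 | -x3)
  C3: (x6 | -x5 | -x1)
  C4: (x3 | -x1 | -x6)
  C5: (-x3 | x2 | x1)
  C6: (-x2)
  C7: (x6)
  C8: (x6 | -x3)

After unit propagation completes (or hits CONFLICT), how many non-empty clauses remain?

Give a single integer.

Answer: 2

Derivation:
unit clause [-2] forces x2=F; simplify:
  drop 2 from [-4, 2] -> [-4]
  drop 2 from [-3, 2, 1] -> [-3, 1]
  satisfied 1 clause(s); 7 remain; assigned so far: [2]
unit clause [-4] forces x4=F; simplify:
  satisfied 1 clause(s); 6 remain; assigned so far: [2, 4]
unit clause [6] forces x6=T; simplify:
  drop -6 from [3, -1, -6] -> [3, -1]
  satisfied 4 clause(s); 2 remain; assigned so far: [2, 4, 6]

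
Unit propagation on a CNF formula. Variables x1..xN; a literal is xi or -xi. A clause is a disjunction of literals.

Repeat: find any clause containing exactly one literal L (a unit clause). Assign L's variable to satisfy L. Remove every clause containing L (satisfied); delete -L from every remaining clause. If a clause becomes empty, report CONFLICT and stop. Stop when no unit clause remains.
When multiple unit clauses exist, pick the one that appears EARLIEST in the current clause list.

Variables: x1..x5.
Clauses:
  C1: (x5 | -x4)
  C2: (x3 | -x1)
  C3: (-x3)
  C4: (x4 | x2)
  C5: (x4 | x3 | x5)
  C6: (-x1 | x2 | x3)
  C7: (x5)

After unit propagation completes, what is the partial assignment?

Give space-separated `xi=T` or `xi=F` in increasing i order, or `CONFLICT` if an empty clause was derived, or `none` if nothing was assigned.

Answer: x1=F x3=F x5=T

Derivation:
unit clause [-3] forces x3=F; simplify:
  drop 3 from [3, -1] -> [-1]
  drop 3 from [4, 3, 5] -> [4, 5]
  drop 3 from [-1, 2, 3] -> [-1, 2]
  satisfied 1 clause(s); 6 remain; assigned so far: [3]
unit clause [-1] forces x1=F; simplify:
  satisfied 2 clause(s); 4 remain; assigned so far: [1, 3]
unit clause [5] forces x5=T; simplify:
  satisfied 3 clause(s); 1 remain; assigned so far: [1, 3, 5]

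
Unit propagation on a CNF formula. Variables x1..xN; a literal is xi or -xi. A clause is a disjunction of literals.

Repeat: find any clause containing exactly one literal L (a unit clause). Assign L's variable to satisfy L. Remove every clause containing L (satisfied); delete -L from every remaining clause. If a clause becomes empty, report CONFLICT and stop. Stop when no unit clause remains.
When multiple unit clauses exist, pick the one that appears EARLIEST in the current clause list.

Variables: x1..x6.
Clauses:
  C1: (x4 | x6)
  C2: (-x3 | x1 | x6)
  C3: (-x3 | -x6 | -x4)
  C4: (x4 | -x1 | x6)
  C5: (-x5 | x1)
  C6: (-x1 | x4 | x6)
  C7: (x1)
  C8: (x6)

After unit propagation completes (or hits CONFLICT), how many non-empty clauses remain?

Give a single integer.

Answer: 1

Derivation:
unit clause [1] forces x1=T; simplify:
  drop -1 from [4, -1, 6] -> [4, 6]
  drop -1 from [-1, 4, 6] -> [4, 6]
  satisfied 3 clause(s); 5 remain; assigned so far: [1]
unit clause [6] forces x6=T; simplify:
  drop -6 from [-3, -6, -4] -> [-3, -4]
  satisfied 4 clause(s); 1 remain; assigned so far: [1, 6]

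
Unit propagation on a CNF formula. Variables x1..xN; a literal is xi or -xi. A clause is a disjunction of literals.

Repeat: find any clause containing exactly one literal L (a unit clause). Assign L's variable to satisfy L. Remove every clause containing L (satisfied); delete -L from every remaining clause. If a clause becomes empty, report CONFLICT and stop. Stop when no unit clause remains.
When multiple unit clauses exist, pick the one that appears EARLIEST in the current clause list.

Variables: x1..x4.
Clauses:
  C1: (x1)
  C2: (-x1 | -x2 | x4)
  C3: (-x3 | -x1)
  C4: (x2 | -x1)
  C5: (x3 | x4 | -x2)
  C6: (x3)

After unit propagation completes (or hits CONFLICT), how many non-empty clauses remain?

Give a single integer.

Answer: 3

Derivation:
unit clause [1] forces x1=T; simplify:
  drop -1 from [-1, -2, 4] -> [-2, 4]
  drop -1 from [-3, -1] -> [-3]
  drop -1 from [2, -1] -> [2]
  satisfied 1 clause(s); 5 remain; assigned so far: [1]
unit clause [-3] forces x3=F; simplify:
  drop 3 from [3, 4, -2] -> [4, -2]
  drop 3 from [3] -> [] (empty!)
  satisfied 1 clause(s); 4 remain; assigned so far: [1, 3]
CONFLICT (empty clause)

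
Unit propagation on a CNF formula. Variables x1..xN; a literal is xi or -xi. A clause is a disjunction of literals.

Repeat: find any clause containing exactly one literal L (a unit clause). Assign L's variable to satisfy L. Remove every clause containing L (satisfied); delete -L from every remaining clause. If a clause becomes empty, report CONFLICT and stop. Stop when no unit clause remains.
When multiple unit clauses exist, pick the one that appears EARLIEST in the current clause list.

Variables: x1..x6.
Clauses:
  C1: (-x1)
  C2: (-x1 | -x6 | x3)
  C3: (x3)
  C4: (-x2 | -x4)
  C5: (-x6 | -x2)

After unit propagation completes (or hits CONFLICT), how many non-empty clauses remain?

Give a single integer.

Answer: 2

Derivation:
unit clause [-1] forces x1=F; simplify:
  satisfied 2 clause(s); 3 remain; assigned so far: [1]
unit clause [3] forces x3=T; simplify:
  satisfied 1 clause(s); 2 remain; assigned so far: [1, 3]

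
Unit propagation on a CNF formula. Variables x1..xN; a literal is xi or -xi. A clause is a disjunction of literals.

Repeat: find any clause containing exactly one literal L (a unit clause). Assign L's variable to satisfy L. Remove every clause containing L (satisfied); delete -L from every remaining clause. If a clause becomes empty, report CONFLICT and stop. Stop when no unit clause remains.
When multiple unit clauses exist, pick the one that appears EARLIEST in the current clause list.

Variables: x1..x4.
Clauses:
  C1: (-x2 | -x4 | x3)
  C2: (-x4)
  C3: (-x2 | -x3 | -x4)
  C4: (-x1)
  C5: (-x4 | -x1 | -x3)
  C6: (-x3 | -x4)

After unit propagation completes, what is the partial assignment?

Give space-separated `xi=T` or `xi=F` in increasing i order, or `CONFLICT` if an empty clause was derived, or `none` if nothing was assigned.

Answer: x1=F x4=F

Derivation:
unit clause [-4] forces x4=F; simplify:
  satisfied 5 clause(s); 1 remain; assigned so far: [4]
unit clause [-1] forces x1=F; simplify:
  satisfied 1 clause(s); 0 remain; assigned so far: [1, 4]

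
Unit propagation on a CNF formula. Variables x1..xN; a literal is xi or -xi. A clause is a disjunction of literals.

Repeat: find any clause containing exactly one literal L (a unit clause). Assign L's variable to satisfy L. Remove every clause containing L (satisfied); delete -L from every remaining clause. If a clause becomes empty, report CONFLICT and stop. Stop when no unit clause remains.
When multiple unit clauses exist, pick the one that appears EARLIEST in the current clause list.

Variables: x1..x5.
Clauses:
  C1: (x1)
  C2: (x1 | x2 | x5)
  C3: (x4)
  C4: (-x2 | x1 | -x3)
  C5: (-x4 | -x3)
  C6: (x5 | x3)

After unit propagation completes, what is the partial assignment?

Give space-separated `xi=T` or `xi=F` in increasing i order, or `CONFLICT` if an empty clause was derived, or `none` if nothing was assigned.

unit clause [1] forces x1=T; simplify:
  satisfied 3 clause(s); 3 remain; assigned so far: [1]
unit clause [4] forces x4=T; simplify:
  drop -4 from [-4, -3] -> [-3]
  satisfied 1 clause(s); 2 remain; assigned so far: [1, 4]
unit clause [-3] forces x3=F; simplify:
  drop 3 from [5, 3] -> [5]
  satisfied 1 clause(s); 1 remain; assigned so far: [1, 3, 4]
unit clause [5] forces x5=T; simplify:
  satisfied 1 clause(s); 0 remain; assigned so far: [1, 3, 4, 5]

Answer: x1=T x3=F x4=T x5=T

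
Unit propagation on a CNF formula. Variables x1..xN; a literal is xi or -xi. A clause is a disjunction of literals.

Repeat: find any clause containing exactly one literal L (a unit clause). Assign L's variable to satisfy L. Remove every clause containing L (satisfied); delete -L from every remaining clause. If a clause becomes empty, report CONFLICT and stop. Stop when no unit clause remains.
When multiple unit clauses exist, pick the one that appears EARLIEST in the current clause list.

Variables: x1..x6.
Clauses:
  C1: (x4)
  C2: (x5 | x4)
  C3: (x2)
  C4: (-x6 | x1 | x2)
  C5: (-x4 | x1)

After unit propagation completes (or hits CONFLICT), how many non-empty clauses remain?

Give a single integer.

Answer: 0

Derivation:
unit clause [4] forces x4=T; simplify:
  drop -4 from [-4, 1] -> [1]
  satisfied 2 clause(s); 3 remain; assigned so far: [4]
unit clause [2] forces x2=T; simplify:
  satisfied 2 clause(s); 1 remain; assigned so far: [2, 4]
unit clause [1] forces x1=T; simplify:
  satisfied 1 clause(s); 0 remain; assigned so far: [1, 2, 4]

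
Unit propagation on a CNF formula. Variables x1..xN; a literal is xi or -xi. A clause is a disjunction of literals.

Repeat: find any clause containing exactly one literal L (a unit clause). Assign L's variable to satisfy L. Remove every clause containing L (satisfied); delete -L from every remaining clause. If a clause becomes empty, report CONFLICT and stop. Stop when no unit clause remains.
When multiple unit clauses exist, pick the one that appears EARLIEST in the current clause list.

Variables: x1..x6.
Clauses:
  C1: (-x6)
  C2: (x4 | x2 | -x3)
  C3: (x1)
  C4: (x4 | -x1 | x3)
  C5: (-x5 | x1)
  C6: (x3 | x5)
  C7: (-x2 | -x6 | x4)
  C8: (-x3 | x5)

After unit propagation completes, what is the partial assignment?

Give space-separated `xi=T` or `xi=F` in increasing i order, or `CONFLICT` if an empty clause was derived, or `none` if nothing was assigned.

Answer: x1=T x6=F

Derivation:
unit clause [-6] forces x6=F; simplify:
  satisfied 2 clause(s); 6 remain; assigned so far: [6]
unit clause [1] forces x1=T; simplify:
  drop -1 from [4, -1, 3] -> [4, 3]
  satisfied 2 clause(s); 4 remain; assigned so far: [1, 6]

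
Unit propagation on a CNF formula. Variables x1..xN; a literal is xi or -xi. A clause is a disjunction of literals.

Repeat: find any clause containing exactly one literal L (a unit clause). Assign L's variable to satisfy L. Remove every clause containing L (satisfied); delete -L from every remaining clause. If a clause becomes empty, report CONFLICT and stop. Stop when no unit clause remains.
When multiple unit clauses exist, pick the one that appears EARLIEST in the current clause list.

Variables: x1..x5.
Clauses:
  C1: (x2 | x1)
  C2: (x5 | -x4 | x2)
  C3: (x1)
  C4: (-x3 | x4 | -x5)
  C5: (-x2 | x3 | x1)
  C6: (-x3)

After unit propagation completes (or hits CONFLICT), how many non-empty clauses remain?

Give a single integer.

Answer: 1

Derivation:
unit clause [1] forces x1=T; simplify:
  satisfied 3 clause(s); 3 remain; assigned so far: [1]
unit clause [-3] forces x3=F; simplify:
  satisfied 2 clause(s); 1 remain; assigned so far: [1, 3]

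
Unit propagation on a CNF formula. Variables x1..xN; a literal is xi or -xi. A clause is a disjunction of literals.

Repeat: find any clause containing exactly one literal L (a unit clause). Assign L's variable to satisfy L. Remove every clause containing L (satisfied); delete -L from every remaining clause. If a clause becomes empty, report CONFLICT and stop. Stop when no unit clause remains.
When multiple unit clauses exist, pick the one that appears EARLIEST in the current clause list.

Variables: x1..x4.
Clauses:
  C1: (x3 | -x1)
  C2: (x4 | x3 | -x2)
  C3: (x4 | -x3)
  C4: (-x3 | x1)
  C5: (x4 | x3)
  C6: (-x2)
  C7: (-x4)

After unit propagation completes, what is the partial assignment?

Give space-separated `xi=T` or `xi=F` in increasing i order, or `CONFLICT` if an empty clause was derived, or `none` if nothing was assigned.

Answer: CONFLICT

Derivation:
unit clause [-2] forces x2=F; simplify:
  satisfied 2 clause(s); 5 remain; assigned so far: [2]
unit clause [-4] forces x4=F; simplify:
  drop 4 from [4, -3] -> [-3]
  drop 4 from [4, 3] -> [3]
  satisfied 1 clause(s); 4 remain; assigned so far: [2, 4]
unit clause [-3] forces x3=F; simplify:
  drop 3 from [3, -1] -> [-1]
  drop 3 from [3] -> [] (empty!)
  satisfied 2 clause(s); 2 remain; assigned so far: [2, 3, 4]
CONFLICT (empty clause)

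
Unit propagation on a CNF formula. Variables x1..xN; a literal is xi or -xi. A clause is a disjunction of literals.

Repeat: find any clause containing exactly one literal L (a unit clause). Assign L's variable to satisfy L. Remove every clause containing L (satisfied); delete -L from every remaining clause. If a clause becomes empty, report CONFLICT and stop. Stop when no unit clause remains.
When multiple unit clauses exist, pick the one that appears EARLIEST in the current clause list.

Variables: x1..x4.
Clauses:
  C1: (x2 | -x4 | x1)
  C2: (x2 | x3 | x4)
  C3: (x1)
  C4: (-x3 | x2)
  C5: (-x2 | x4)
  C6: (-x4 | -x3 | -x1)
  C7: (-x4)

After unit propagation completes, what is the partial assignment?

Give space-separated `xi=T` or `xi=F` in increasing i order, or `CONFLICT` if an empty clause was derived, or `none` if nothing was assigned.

Answer: CONFLICT

Derivation:
unit clause [1] forces x1=T; simplify:
  drop -1 from [-4, -3, -1] -> [-4, -3]
  satisfied 2 clause(s); 5 remain; assigned so far: [1]
unit clause [-4] forces x4=F; simplify:
  drop 4 from [2, 3, 4] -> [2, 3]
  drop 4 from [-2, 4] -> [-2]
  satisfied 2 clause(s); 3 remain; assigned so far: [1, 4]
unit clause [-2] forces x2=F; simplify:
  drop 2 from [2, 3] -> [3]
  drop 2 from [-3, 2] -> [-3]
  satisfied 1 clause(s); 2 remain; assigned so far: [1, 2, 4]
unit clause [3] forces x3=T; simplify:
  drop -3 from [-3] -> [] (empty!)
  satisfied 1 clause(s); 1 remain; assigned so far: [1, 2, 3, 4]
CONFLICT (empty clause)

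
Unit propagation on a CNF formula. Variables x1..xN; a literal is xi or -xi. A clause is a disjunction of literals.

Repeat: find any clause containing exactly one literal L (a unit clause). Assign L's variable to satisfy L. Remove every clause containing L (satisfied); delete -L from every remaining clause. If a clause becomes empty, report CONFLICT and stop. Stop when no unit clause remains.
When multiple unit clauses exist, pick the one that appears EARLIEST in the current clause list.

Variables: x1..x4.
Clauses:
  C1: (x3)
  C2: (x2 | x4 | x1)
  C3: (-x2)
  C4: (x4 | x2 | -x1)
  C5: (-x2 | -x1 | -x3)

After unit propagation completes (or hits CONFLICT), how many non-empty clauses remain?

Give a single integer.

Answer: 2

Derivation:
unit clause [3] forces x3=T; simplify:
  drop -3 from [-2, -1, -3] -> [-2, -1]
  satisfied 1 clause(s); 4 remain; assigned so far: [3]
unit clause [-2] forces x2=F; simplify:
  drop 2 from [2, 4, 1] -> [4, 1]
  drop 2 from [4, 2, -1] -> [4, -1]
  satisfied 2 clause(s); 2 remain; assigned so far: [2, 3]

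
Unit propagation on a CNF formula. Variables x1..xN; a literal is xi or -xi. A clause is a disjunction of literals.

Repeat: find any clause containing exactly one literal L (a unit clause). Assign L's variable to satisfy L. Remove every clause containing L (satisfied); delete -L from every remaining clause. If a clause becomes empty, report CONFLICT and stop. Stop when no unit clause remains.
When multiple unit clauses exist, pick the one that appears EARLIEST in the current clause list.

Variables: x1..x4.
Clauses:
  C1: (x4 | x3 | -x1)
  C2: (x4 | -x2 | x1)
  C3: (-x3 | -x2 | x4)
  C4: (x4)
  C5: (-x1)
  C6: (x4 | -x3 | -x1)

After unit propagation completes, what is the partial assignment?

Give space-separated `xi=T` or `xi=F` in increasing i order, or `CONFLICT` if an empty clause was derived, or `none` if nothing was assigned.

Answer: x1=F x4=T

Derivation:
unit clause [4] forces x4=T; simplify:
  satisfied 5 clause(s); 1 remain; assigned so far: [4]
unit clause [-1] forces x1=F; simplify:
  satisfied 1 clause(s); 0 remain; assigned so far: [1, 4]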